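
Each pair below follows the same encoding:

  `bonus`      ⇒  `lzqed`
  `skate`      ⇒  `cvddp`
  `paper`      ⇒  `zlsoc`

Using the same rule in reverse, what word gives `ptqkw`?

Shifts by position in bonus: pos 0: b→l (+10), pos 1: o→z (+11), pos 2: n→q (+3), pos 3: u→e (+10), pos 4: s→d (+11) — repeating every 3. The shifts repeat in a cycle of length 3: positions 0,1,… shift by +10, +11, +3, then the pattern repeats.
Undoing it on ptqkw: p−10=f, t−11=i, q−3=n, k−10=a, w−11=l.

final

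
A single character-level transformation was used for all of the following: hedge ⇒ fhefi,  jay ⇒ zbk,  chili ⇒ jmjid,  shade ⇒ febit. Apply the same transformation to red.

The output letters match the input read backwards, each shifted +1: hedge reversed is egdeh. The word is reversed, then every letter is shifted forward by 1.
Applying it to red: reverse → der; then shift: d+1=e, e+1=f, r+1=s.

efs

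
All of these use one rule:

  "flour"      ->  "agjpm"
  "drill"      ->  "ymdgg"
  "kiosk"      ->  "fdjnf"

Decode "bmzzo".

Compare letters: f→a is +21, l→g is +21, o→j is +21 — a constant shift. Every letter moves 21 places later in the alphabet, wrapping around z→a.
Undoing it on bmzzo: b−21=g, m−21=r, z−21=e, z−21=e, o−21=t.

greet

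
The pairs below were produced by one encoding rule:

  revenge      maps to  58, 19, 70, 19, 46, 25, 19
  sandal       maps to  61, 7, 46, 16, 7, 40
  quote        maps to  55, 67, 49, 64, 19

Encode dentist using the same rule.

r(#18)→58 and e(#5)→19: differences scale by 3, so n = 3·pos + 4. Each letter becomes 3×(its alphabet position, a=1..z=26) + 4.
For dentist: d=4→16, e=5→19, n=14→46, t=20→64, i=9→31, s=19→61, t=20→64.

16, 19, 46, 64, 31, 61, 64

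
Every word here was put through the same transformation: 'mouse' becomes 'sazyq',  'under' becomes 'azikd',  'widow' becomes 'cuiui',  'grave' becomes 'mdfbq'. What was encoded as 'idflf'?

craft

Shifts by position in mouse: pos 0: m→s (+6), pos 1: o→a (+12), pos 2: u→z (+5), pos 3: s→y (+6), pos 4: e→q (+12) — repeating every 3. It's a Vigenère-style cipher with numeric key [6,12,5]: position i shifts by key[i mod 3].
Undoing it on idflf: i−6=c, d−12=r, f−5=a, l−6=f, f−12=t.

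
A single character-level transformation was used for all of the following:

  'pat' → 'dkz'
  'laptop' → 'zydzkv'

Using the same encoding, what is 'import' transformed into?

The output letters match the input read backwards, each shifted +10: pat reversed is tap. Two steps: reverse the string, then apply a Caesar shift of +10.
For import: reverse → tropmi; then shift: t+10=d, r+10=b, o+10=y, p+10=z, m+10=w, i+10=s.

dbyzws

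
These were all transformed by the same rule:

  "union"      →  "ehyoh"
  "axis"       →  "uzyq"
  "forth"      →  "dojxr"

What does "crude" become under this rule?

Each letter's alphabet position (a=0..z=25) is mapped through 7·x+20 mod 26 — an affine cipher.
Applying it to crude: c(2)→7·2+20≡8=i; r(17)→7·17+20≡9=j; u(20)→7·20+20≡4=e; d(3)→7·3+20≡15=p; e(4)→7·4+20≡22=w (all mod 26).

ijepw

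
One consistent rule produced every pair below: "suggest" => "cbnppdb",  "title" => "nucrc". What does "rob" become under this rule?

kxa

Two steps: reverse the string, then apply a Caesar shift of +9.
On rob: reverse → bor; then shift: b+9=k, o+9=x, r+9=a.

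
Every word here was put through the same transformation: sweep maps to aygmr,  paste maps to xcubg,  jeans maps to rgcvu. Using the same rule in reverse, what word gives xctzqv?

parrot

It's a Vigenère-style cipher with numeric key [8,2,2]: position i shifts by key[i mod 3].
Decoding xctzqv: x−8=p, c−2=a, t−2=r, z−8=r, q−2=o, v−2=t.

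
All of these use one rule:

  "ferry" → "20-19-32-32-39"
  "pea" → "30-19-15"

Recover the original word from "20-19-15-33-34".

f is letter #6 and maps to 20: an offset of 14. The number is (letter's place in the alphabet, a=1) + 14.
Decoding 20-19-15-33-34: 20→(20−14)÷1=6=f, 19→(19−14)÷1=5=e, 15→(15−14)÷1=1=a, 33→(33−14)÷1=19=s, 34→(34−14)÷1=20=t.

feast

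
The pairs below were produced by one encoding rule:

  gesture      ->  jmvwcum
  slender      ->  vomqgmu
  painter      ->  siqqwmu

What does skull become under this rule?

vncoo

The shift depends on letter class: consonant g→j is +3, but vowel e→m is +8. Two shifts are in play — +8 for a/e/i/o/u, +3 for every other letter.
Applying it to skull: s(cons)+3=v, k(cons)+3=n, u(vowel)+8=c, l(cons)+3=o, l(cons)+3=o.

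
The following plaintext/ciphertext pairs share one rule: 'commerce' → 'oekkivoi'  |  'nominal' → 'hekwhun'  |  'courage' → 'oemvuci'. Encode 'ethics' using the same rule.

This is an affine cipher: with a=0,…,z=25, each position x becomes (23x+20) mod 26.
For ethics: e(4)→23·4+20≡8=i; t(19)→23·19+20≡15=p; h(7)→23·7+20≡25=z; i(8)→23·8+20≡22=w; c(2)→23·2+20≡14=o; s(18)→23·18+20≡18=s (all mod 26).

ipzwos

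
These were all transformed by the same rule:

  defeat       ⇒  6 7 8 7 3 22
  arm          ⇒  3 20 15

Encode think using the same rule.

d is letter #4 and maps to 6: an offset of 2. Each letter is replaced by its alphabet position (a=1..z=26) + 2.
Applying it to think: t=20→22, h=8→10, i=9→11, n=14→16, k=11→13.

22 10 11 16 13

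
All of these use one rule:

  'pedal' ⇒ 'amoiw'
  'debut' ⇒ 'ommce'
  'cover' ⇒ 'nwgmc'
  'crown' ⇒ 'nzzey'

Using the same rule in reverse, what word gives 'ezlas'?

trash

Shifts by position in pedal: pos 0: p→a (+11), pos 1: e→m (+8), pos 2: d→o (+11), pos 3: a→i (+8) — repeating every 2. It's a Vigenère-style cipher with numeric key [11,8]: position i shifts by key[i mod 2].
Undoing it on ezlas: e−11=t, z−8=r, l−11=a, a−8=s, s−11=h.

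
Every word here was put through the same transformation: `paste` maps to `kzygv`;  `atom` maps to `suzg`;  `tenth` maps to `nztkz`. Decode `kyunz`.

The output letters match the input read backwards, each shifted +6: paste reversed is etsap. The word is reversed, then every letter is shifted forward by 6.
Reversing it on kyunz: shift back: k−6=e, y−6=s, u−6=o, n−6=h, z−6=t → esoht; then reverse → those.

those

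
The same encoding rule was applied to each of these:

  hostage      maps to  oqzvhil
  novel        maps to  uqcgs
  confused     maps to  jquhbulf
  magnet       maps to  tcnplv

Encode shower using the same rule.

zjvylt

The shifts repeat in a cycle of length 2: positions 0,1,… shift by +7, +2, then the pattern repeats.
On shower: s+7=z, h+2=j, o+7=v, w+2=y, e+7=l, r+2=t.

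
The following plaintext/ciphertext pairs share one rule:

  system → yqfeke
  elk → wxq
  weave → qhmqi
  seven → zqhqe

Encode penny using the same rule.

The output letters match the input read backwards, each shifted +12: system reversed is metsys. The word is reversed, then every letter is shifted forward by 12.
Applying it to penny: reverse → ynnep; then shift: y+12=k, n+12=z, n+12=z, e+12=q, p+12=b.

kzzqb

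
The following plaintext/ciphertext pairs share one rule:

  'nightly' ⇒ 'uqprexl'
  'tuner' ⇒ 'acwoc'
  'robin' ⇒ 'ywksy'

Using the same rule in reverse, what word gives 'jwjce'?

coast

In nightly: n→u is +7, i→q is +8, g→p is +9, h→r is +10 — the shift increases by 1 each position. The shift increases by 1 at each position, starting from +7: 7, 8, 9, ….
Decoding jwjce: j−7=c, w−8=o, j−9=a, c−10=s, e−11=t.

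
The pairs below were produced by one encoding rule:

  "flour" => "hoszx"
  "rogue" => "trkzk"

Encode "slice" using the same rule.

uomhk

Each letter shifts forward by (position + 2), i.e. 2, 3, 4, … — the shift grows by one for each successive letter.
For slice: s+2=u, l+3=o, i+4=m, c+5=h, e+6=k.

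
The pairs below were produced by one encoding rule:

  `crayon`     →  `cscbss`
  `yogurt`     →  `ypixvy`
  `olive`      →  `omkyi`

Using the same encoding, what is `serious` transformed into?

sftlszy

In crayon: c→c is +0, r→s is +1, a→c is +2, y→b is +3 — the shift increases by 1 each position. The shift increases by 1 at each position, starting from +0: 0, 1, 2, ….
On serious: s+0=s, e+1=f, r+2=t, i+3=l, o+4=s, u+5=z, s+6=y.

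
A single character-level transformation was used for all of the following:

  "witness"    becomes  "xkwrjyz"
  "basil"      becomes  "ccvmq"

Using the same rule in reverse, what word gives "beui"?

acre

Letter i (0-indexed) is shifted by i+1, so successive shifts are 1, 2, 3, ….
Undoing it on beui: b−1=a, e−2=c, u−3=r, i−4=e.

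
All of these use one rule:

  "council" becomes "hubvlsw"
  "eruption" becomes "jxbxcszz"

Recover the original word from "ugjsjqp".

Each letter shifts forward by (position + 5), i.e. 5, 6, 7, … — the shift grows by one for each successive letter.
Undoing it on ugjsjqp: u−5=p, g−6=a, j−7=c, s−8=k, j−9=a, q−10=g, p−11=e.

package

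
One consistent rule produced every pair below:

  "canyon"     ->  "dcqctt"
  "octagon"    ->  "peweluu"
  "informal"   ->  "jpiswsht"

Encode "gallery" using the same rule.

hcopjxf

In canyon: c→d is +1, a→c is +2, n→q is +3, y→c is +4 — the shift increases by 1 each position. Letter i (0-indexed) is shifted by i+1, so successive shifts are 1, 2, 3, ….
For gallery: g+1=h, a+2=c, l+3=o, l+4=p, e+5=j, r+6=x, y+7=f.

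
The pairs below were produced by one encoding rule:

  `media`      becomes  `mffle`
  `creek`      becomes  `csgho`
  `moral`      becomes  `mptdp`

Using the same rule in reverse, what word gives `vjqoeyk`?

violate

In media: m→m is +0, e→f is +1, d→f is +2, i→l is +3 — the shift increases by 1 each position. The shift increases by 1 at each position, starting from +0: 0, 1, 2, ….
Reversing it on vjqoeyk: v−0=v, j−1=i, q−2=o, o−3=l, e−4=a, y−5=t, k−6=e.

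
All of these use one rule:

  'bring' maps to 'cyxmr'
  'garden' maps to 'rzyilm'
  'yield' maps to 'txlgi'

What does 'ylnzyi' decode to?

b(1)→c(2) and r(17)→y(24) fit y≡3x+25 (mod 26); the inverse of 3 mod 26 is 9. This is an affine cipher: with a=0,…,z=25, each position x becomes (3x+25) mod 26.
Undoing it on ylnzyi: y(24)→9·(24−25)≡17=r; l(11)→9·(11−25)≡4=e; n(13)→9·(13−25)≡22=w; z(25)→9·(25−25)≡0=a; y(24)→9·(24−25)≡17=r; i(8)→9·(8−25)≡3=d (all mod 26).

reward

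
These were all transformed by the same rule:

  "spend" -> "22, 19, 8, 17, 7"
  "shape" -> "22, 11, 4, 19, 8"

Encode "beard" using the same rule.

5, 8, 4, 21, 7

s is letter #19 and maps to 22: an offset of 3. Each letter is replaced by its alphabet position (a=1..z=26) + 3.
Applying it to beard: b=2→5, e=5→8, a=1→4, r=18→21, d=4→7.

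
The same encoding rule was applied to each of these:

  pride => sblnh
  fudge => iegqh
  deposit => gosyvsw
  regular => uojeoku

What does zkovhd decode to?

wallet

It's a Vigenère-style cipher with numeric key [3,10]: position i shifts by key[i mod 2].
Undoing it on zkovhd: z−3=w, k−10=a, o−3=l, v−10=l, h−3=e, d−10=t.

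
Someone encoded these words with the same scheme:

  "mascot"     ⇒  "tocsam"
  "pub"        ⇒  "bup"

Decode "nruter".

return

It's just the letters in reverse order.
Reversing it on nruter: then reverse → return.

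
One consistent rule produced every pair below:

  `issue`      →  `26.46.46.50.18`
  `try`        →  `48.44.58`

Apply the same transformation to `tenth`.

48.18.36.48.24

The formula is n = 2×(alphabet index, a=1) + 8.
For tenth: t=20→48, e=5→18, n=14→36, t=20→48, h=8→24.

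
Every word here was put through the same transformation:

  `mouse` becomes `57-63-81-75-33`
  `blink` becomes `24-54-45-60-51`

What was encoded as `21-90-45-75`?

m(#13)→57 and o(#15)→63: differences scale by 3, so n = 3·pos + 18. The formula is n = 3×(alphabet index, a=1) + 18.
Decoding 21-90-45-75: 21→(21−18)÷3=1=a, 90→(90−18)÷3=24=x, 45→(45−18)÷3=9=i, 75→(75−18)÷3=19=s.

axis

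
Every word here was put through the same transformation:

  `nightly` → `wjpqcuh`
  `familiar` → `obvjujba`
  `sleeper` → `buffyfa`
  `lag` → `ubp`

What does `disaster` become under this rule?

The shift depends on letter class: consonant n→w is +9, but vowel i→j is +1. Vowels shift forward by 1 and consonants shift forward by 9.
Applying it to disaster: d(cons)+9=m, i(vowel)+1=j, s(cons)+9=b, a(vowel)+1=b, s(cons)+9=b, t(cons)+9=c, e(vowel)+1=f, r(cons)+9=a.

mjbbbcfa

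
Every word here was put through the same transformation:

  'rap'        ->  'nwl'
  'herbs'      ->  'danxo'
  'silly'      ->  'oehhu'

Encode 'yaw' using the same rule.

uws

Compare letters: r→n is +22, a→w is +22, p→l is +22 — a constant shift. This is a Caesar cipher with shift 22.
Applying it to yaw: y+22=u, a+22=w, w+22=s.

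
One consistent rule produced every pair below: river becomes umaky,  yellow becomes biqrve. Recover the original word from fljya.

chest

In river: r→u is +3, i→m is +4, v→a is +5, e→k is +6 — the shift increases by 1 each position. Each letter shifts forward by (position + 3), i.e. 3, 4, 5, … — the shift grows by one for each successive letter.
Reversing it on fljya: f−3=c, l−4=h, j−5=e, y−6=s, a−7=t.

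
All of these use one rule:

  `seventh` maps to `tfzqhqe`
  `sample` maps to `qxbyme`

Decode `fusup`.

digit

The output letters match the input read backwards, each shifted +12: seventh reversed is htneves. Read the word backwards and shift each letter +12.
Undoing it on fusup: shift back: f−12=t, u−12=i, s−12=g, u−12=i, p−12=d → tigid; then reverse → digit.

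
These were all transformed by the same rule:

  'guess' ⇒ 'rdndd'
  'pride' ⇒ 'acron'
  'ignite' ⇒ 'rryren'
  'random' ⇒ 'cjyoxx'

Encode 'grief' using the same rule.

The shift depends on letter class: consonant g→r is +11, but vowel u→d is +9. Two shifts are in play — +9 for a/e/i/o/u, +11 for every other letter.
On grief: g(cons)+11=r, r(cons)+11=c, i(vowel)+9=r, e(vowel)+9=n, f(cons)+11=q.

rcrnq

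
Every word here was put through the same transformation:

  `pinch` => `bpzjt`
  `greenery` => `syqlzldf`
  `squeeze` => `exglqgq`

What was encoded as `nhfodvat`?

Shifts by position in pinch: pos 0: p→b (+12), pos 1: i→p (+7), pos 2: n→z (+12), pos 3: c→j (+7) — repeating every 2. The shifts repeat in a cycle of length 2: positions 0,1,… shift by +12, +7, then the pattern repeats.
Decoding nhfodvat: n−12=b, h−7=a, f−12=t, o−7=h, d−12=r, v−7=o, a−12=o, t−7=m.

bathroom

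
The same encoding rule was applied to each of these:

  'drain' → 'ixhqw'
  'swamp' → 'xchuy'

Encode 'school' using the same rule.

In drain: d→i is +5, r→x is +6, a→h is +7, i→q is +8 — the shift increases by 1 each position. Each letter shifts forward by (position + 5), i.e. 5, 6, 7, … — the shift grows by one for each successive letter.
On school: s+5=x, c+6=i, h+7=o, o+8=w, o+9=x, l+10=v.

xiowxv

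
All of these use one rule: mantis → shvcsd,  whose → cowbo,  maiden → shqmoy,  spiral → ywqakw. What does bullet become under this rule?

hbtuoe

In mantis: m→s is +6, a→h is +7, n→v is +8, t→c is +9 — the shift increases by 1 each position. Each letter shifts forward by (position + 6), i.e. 6, 7, 8, … — the shift grows by one for each successive letter.
Applying it to bullet: b+6=h, u+7=b, l+8=t, l+9=u, e+10=o, t+11=e.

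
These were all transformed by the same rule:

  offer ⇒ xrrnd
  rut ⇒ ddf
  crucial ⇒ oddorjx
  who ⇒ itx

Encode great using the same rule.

sdnjf

The rule splits by letter class: vowels +9, consonants +12.
On great: g(cons)+12=s, r(cons)+12=d, e(vowel)+9=n, a(vowel)+9=j, t(cons)+12=f.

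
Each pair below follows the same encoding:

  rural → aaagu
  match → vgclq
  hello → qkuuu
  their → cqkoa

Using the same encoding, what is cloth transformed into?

The rule splits by letter class: vowels +6, consonants +9.
On cloth: c(cons)+9=l, l(cons)+9=u, o(vowel)+6=u, t(cons)+9=c, h(cons)+9=q.

luucq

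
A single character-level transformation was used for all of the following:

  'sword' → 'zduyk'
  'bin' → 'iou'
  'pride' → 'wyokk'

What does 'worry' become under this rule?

duyyf

The shift depends on letter class: consonant s→z is +7, but vowel o→u is +6. The rule splits by letter class: vowels +6, consonants +7.
On worry: w(cons)+7=d, o(vowel)+6=u, r(cons)+7=y, r(cons)+7=y, y(cons)+7=f.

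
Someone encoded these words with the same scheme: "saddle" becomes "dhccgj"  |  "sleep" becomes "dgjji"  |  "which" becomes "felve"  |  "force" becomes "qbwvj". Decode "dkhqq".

staff

s(18)→d(3) and a(0)→h(7) fit y≡7x+7 (mod 26); the inverse of 7 mod 26 is 15. This is an affine cipher: with a=0,…,z=25, each position x becomes (7x+7) mod 26.
Decoding dkhqq: d(3)→15·(3−7)≡18=s; k(10)→15·(10−7)≡19=t; h(7)→15·(7−7)≡0=a; q(16)→15·(16−7)≡5=f; q(16)→15·(16−7)≡5=f (all mod 26).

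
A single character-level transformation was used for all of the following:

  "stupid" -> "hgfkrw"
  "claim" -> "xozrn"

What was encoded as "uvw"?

Letters are reflected about the middle of the alphabet (position → 25−position): Atbash.
Undoing it on uvw: u↔f, v↔e, w↔d.

fed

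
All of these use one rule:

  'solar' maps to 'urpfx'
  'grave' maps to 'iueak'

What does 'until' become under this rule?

In solar: s→u is +2, o→r is +3, l→p is +4, a→f is +5 — the shift increases by 1 each position. Each letter shifts forward by (position + 2), i.e. 2, 3, 4, … — the shift grows by one for each successive letter.
For until: u+2=w, n+3=q, t+4=x, i+5=n, l+6=r.

wqxnr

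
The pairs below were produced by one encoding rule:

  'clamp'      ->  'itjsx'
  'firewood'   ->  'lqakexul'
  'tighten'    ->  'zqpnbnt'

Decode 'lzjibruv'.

Shifts by position in clamp: pos 0: c→i (+6), pos 1: l→t (+8), pos 2: a→j (+9), pos 3: m→s (+6), pos 4: p→x (+8) — repeating every 3. It's a Vigenère-style cipher with numeric key [6,8,9]: position i shifts by key[i mod 3].
Reversing it on lzjibruv: l−6=f, z−8=r, j−9=a, i−6=c, b−8=t, r−9=i, u−6=o, v−8=n.

fraction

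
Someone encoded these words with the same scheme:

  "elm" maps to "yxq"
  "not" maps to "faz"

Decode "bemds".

grasp

The output letters match the input read backwards, each shifted +12: elm reversed is mle. Read the word backwards and shift each letter +12.
Undoing it on bemds: shift back: b−12=p, e−12=s, m−12=a, d−12=r, s−12=g → psarg; then reverse → grasp.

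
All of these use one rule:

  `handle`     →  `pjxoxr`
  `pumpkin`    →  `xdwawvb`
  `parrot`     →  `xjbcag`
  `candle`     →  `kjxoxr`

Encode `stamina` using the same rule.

ackxuao

In handle: h→p is +8, a→j is +9, n→x is +10, d→o is +11 — the shift increases by 1 each position. Each letter shifts forward by (position + 8), i.e. 8, 9, 10, … — the shift grows by one for each successive letter.
On stamina: s+8=a, t+9=c, a+10=k, m+11=x, i+12=u, n+13=a, a+14=o.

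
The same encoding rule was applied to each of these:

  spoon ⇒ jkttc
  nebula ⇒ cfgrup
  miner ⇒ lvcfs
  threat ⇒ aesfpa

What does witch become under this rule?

s(18)→j(9) and p(15)→k(10) fit y≡17x+15 (mod 26); the inverse of 17 mod 26 is 23. Treating letters as 0–25, the rule is x ↦ 17x + 15 (mod 26).
Applying it to witch: w(22)→17·22+15≡25=z; i(8)→17·8+15≡21=v; t(19)→17·19+15≡0=a; c(2)→17·2+15≡23=x; h(7)→17·7+15≡4=e (all mod 26).

zvaxe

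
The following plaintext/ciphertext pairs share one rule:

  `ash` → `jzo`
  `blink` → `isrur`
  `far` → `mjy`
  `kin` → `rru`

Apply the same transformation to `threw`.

The shift depends on letter class: consonant s→z is +7, but vowel a→j is +9. Vowels shift forward by 9 and consonants shift forward by 7.
Applying it to threw: t(cons)+7=a, h(cons)+7=o, r(cons)+7=y, e(vowel)+9=n, w(cons)+7=d.

aoynd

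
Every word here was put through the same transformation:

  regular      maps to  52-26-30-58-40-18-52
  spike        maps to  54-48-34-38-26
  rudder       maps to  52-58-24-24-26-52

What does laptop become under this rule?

r(#18)→52 and e(#5)→26: differences scale by 2, so n = 2·pos + 16. Each letter becomes 2×(its alphabet position, a=1..z=26) + 16.
Applying it to laptop: l=12→40, a=1→18, p=16→48, t=20→56, o=15→46, p=16→48.

40-18-48-56-46-48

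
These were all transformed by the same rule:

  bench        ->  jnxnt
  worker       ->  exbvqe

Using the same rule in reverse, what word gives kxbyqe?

corner

The shift increases by 1 at each position, starting from +8: 8, 9, 10, ….
Reversing it on kxbyqe: k−8=c, x−9=o, b−10=r, y−11=n, q−12=e, e−13=r.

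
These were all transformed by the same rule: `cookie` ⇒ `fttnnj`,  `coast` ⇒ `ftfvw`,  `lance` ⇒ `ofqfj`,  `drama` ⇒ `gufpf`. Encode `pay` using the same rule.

The shift depends on letter class: consonant c→f is +3, but vowel o→t is +5. The rule splits by letter class: vowels +5, consonants +3.
Applying it to pay: p(cons)+3=s, a(vowel)+5=f, y(cons)+3=b.

sfb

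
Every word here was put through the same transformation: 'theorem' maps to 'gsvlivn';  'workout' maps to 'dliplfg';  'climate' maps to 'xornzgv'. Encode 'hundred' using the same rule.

Each pair mirrors across the alphabet (t↔g, h↔s, e↔v): positions sum to 25. This is the alphabet-reversal cipher (Atbash): a becomes z, b becomes y, etc.
Applying it to hundred: h↔s, u↔f, n↔m, d↔w, r↔i, e↔v, d↔w.

sfmwivw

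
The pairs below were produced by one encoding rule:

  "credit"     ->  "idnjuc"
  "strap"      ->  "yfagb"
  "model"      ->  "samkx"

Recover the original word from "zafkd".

Shifts by position in credit: pos 0: c→i (+6), pos 1: r→d (+12), pos 2: e→n (+9), pos 3: d→j (+6), pos 4: i→u (+12), pos 5: t→c (+9) — repeating every 3. It's a Vigenère-style cipher with numeric key [6,12,9]: position i shifts by key[i mod 3].
Reversing it on zafkd: z−6=t, a−12=o, f−9=w, k−6=e, d−12=r.

tower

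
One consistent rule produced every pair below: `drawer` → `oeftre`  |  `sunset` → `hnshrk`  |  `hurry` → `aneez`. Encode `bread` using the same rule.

d(3)→o(14) and r(17)→e(4) fit y≡3x+5 (mod 26); the inverse of 3 mod 26 is 9. This is an affine cipher: with a=0,…,z=25, each position x becomes (3x+5) mod 26.
Applying it to bread: b(1)→3·1+5≡8=i; r(17)→3·17+5≡4=e; e(4)→3·4+5≡17=r; a(0)→3·0+5≡5=f; d(3)→3·3+5≡14=o (all mod 26).

ierfo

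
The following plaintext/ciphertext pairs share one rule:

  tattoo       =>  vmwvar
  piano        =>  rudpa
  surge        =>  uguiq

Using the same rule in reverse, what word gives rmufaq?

Shifts by position in tattoo: pos 0: t→v (+2), pos 1: a→m (+12), pos 2: t→w (+3), pos 3: t→v (+2), pos 4: o→a (+12), pos 5: o→r (+3) — repeating every 3. It's a Vigenère-style cipher with numeric key [2,12,3]: position i shifts by key[i mod 3].
Reversing it on rmufaq: r−2=p, m−12=a, u−3=r, f−2=d, a−12=o, q−3=n.

pardon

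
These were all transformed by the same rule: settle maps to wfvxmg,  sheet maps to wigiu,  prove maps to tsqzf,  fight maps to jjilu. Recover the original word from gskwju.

crisis

Shifts by position in settle: pos 0: s→w (+4), pos 1: e→f (+1), pos 2: t→v (+2), pos 3: t→x (+4), pos 4: l→m (+1), pos 5: e→g (+2) — repeating every 3. It's a Vigenère-style cipher with numeric key [4,1,2]: position i shifts by key[i mod 3].
Reversing it on gskwju: g−4=c, s−1=r, k−2=i, w−4=s, j−1=i, u−2=s.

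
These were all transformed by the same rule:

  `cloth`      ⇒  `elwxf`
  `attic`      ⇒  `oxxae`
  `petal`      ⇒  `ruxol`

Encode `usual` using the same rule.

c(2)→e(4) and l(11)→l(11) fit y≡21x+14 (mod 26); the inverse of 21 mod 26 is 5. Treating letters as 0–25, the rule is x ↦ 21x + 14 (mod 26).
For usual: u(20)→21·20+14≡18=s; s(18)→21·18+14≡2=c; u(20)→21·20+14≡18=s; a(0)→21·0+14≡14=o; l(11)→21·11+14≡11=l (all mod 26).

scsol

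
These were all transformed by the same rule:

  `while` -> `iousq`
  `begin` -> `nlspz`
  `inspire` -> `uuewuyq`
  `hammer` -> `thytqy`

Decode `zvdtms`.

normal

Shifts by position in while: pos 0: w→i (+12), pos 1: h→o (+7), pos 2: i→u (+12), pos 3: l→s (+7) — repeating every 2. It's a Vigenère-style cipher with numeric key [12,7]: position i shifts by key[i mod 2].
Reversing it on zvdtms: z−12=n, v−7=o, d−12=r, t−7=m, m−12=a, s−7=l.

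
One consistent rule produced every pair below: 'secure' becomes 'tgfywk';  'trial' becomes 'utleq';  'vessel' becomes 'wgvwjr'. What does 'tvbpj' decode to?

In secure: s→t is +1, e→g is +2, c→f is +3, u→y is +4 — the shift increases by 1 each position. Each letter shifts forward by (position + 1), i.e. 1, 2, 3, … — the shift grows by one for each successive letter.
Reversing it on tvbpj: t−1=s, v−2=t, b−3=y, p−4=l, j−5=e.

style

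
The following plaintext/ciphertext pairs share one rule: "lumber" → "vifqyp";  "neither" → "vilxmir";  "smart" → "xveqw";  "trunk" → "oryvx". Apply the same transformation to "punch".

lgryt

The output letters match the input read backwards, each shifted +4: lumber reversed is rebmul. Read the word backwards and shift each letter +4.
Applying it to punch: reverse → hcnup; then shift: h+4=l, c+4=g, n+4=r, u+4=y, p+4=t.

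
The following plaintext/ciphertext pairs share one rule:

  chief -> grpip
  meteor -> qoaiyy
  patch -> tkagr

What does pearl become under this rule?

tohvv

Shifts by position in chief: pos 0: c→g (+4), pos 1: h→r (+10), pos 2: i→p (+7), pos 3: e→i (+4), pos 4: f→p (+10) — repeating every 3. It's a Vigenère-style cipher with numeric key [4,10,7]: position i shifts by key[i mod 3].
Applying it to pearl: p+4=t, e+10=o, a+7=h, r+4=v, l+10=v.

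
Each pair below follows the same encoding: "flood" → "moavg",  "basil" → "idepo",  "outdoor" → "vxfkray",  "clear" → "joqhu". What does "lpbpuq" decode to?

Shifts by position in flood: pos 0: f→m (+7), pos 1: l→o (+3), pos 2: o→a (+12), pos 3: o→v (+7), pos 4: d→g (+3) — repeating every 3. A repeating key of period 3 is used — shifts +7, +3, +12 over and over.
Reversing it on lpbpuq: l−7=e, p−3=m, b−12=p, p−7=i, u−3=r, q−12=e.

empire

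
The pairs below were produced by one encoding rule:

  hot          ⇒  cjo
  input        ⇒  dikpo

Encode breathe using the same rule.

Compare letters: h→c is +21, o→j is +21, t→o is +21 — a constant shift. It's a constant shift of +21 (ROT21).
On breathe: b+21=w, r+21=m, e+21=z, a+21=v, t+21=o, h+21=c, e+21=z.

wmzvocz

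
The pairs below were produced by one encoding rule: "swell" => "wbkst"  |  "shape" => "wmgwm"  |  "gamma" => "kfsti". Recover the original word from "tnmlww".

pigeon

Letter i (0-indexed) is shifted by i+4, so successive shifts are 4, 5, 6, ….
Decoding tnmlww: t−4=p, n−5=i, m−6=g, l−7=e, w−8=o, w−9=n.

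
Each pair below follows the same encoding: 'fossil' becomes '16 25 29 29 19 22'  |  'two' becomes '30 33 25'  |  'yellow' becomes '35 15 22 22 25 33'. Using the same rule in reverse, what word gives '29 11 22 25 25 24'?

f is letter #6 and maps to 16: an offset of 10. The number is (letter's place in the alphabet, a=1) + 10.
Undoing it on 29 11 22 25 25 24: 29→(29−10)÷1=19=s, 11→(11−10)÷1=1=a, 22→(22−10)÷1=12=l, 25→(25−10)÷1=15=o, 25→(25−10)÷1=15=o, 24→(24−10)÷1=14=n.

saloon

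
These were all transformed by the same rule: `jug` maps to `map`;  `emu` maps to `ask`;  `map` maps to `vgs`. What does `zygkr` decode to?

Read the word backwards and shift each letter +6.
Decoding zygkr: shift back: z−6=t, y−6=s, g−6=a, k−6=e, r−6=l → tsael; then reverse → least.

least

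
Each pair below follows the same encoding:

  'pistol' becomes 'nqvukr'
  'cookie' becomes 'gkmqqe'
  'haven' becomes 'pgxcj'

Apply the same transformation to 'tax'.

The output letters match the input read backwards, each shifted +2: pistol reversed is lotsip. Two steps: reverse the string, then apply a Caesar shift of +2.
For tax: reverse → xat; then shift: x+2=z, a+2=c, t+2=v.

zcv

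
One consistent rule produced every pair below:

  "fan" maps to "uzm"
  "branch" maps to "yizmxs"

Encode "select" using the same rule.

hvovxg

Each pair mirrors across the alphabet (f↔u, a↔z, n↔m): positions sum to 25. This is the alphabet-reversal cipher (Atbash): a becomes z, b becomes y, etc.
For select: s↔h, e↔v, l↔o, e↔v, c↔x, t↔g.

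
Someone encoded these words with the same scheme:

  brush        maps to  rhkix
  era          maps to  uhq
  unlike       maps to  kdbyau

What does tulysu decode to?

Compare letters: b→r is +16, r→h is +16, u→k is +16 — a constant shift. Every letter moves 16 places later in the alphabet, wrapping around z→a.
Decoding tulysu: t−16=d, u−16=e, l−16=v, y−16=i, s−16=c, u−16=e.

device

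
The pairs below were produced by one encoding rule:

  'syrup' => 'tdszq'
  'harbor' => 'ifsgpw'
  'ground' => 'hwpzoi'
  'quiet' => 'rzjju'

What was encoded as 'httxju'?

Shifts by position in syrup: pos 0: s→t (+1), pos 1: y→d (+5), pos 2: r→s (+1), pos 3: u→z (+5) — repeating every 2. The shifts repeat in a cycle of length 2: positions 0,1,… shift by +1, +5, then the pattern repeats.
Reversing it on httxju: h−1=g, t−5=o, t−1=s, x−5=s, j−1=i, u−5=p.

gossip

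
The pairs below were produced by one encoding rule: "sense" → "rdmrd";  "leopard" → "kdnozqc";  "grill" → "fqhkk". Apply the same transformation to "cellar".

bdkkzq

Compare letters: s→r is +25, e→d is +25, n→m is +25 — a constant shift. It's a constant shift of +25 (ROT25).
On cellar: c+25=b, e+25=d, l+25=k, l+25=k, a+25=z, r+25=q.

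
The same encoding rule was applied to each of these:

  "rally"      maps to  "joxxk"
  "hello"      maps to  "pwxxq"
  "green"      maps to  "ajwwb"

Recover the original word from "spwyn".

chest

r(17)→j(9) and a(0)→o(14) fit y≡15x+14 (mod 26); the inverse of 15 mod 26 is 7. Each letter's alphabet position (a=0..z=25) is mapped through 15·x+14 mod 26 — an affine cipher.
Undoing it on spwyn: s(18)→7·(18−14)≡2=c; p(15)→7·(15−14)≡7=h; w(22)→7·(22−14)≡4=e; y(24)→7·(24−14)≡18=s; n(13)→7·(13−14)≡19=t (all mod 26).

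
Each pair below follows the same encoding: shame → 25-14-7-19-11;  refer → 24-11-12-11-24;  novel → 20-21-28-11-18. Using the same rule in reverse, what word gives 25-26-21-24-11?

store

s is letter #19 and maps to 25: an offset of 6. The number is (letter's place in the alphabet, a=1) + 6.
Undoing it on 25-26-21-24-11: 25→(25−6)÷1=19=s, 26→(26−6)÷1=20=t, 21→(21−6)÷1=15=o, 24→(24−6)÷1=18=r, 11→(11−6)÷1=5=e.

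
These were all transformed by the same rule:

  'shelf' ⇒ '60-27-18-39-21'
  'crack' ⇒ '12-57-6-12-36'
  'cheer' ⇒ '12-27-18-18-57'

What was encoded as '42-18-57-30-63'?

merit

Each letter becomes 3×(its alphabet position, a=1..z=26) + 3.
Reversing it on 42-18-57-30-63: 42→(42−3)÷3=13=m, 18→(18−3)÷3=5=e, 57→(57−3)÷3=18=r, 30→(30−3)÷3=9=i, 63→(63−3)÷3=20=t.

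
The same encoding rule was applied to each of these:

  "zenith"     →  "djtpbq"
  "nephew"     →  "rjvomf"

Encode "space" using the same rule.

wugjm

In zenith: z→d is +4, e→j is +5, n→t is +6, i→p is +7 — the shift increases by 1 each position. Letter i (0-indexed) is shifted by i+4, so successive shifts are 4, 5, 6, ….
Applying it to space: s+4=w, p+5=u, a+6=g, c+7=j, e+8=m.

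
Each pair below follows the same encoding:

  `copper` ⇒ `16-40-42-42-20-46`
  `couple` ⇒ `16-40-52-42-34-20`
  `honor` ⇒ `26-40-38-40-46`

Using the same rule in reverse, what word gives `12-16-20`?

ace

Each letter becomes 2×(its alphabet position, a=1..z=26) + 10.
Decoding 12-16-20: 12→(12−10)÷2=1=a, 16→(16−10)÷2=3=c, 20→(20−10)÷2=5=e.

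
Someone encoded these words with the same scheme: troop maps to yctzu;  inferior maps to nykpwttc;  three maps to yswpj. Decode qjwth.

lyric

A repeating key of period 2 is used — shifts +5, +11 over and over.
Decoding qjwth: q−5=l, j−11=y, w−5=r, t−11=i, h−5=c.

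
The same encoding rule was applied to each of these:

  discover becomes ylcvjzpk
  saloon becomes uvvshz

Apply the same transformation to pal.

shw

The output letters match the input read backwards, each shifted +7: discover reversed is revocsid. The word is reversed, then every letter is shifted forward by 7.
Applying it to pal: reverse → lap; then shift: l+7=s, a+7=h, p+7=w.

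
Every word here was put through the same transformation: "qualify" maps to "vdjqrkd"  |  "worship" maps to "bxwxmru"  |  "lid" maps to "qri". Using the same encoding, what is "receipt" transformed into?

wnhnruy

The shift depends on letter class: consonant q→v is +5, but vowel u→d is +9. The rule splits by letter class: vowels +9, consonants +5.
On receipt: r(cons)+5=w, e(vowel)+9=n, c(cons)+5=h, e(vowel)+9=n, i(vowel)+9=r, p(cons)+5=u, t(cons)+5=y.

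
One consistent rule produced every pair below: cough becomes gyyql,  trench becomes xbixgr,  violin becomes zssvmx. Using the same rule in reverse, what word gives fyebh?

Shifts by position in cough: pos 0: c→g (+4), pos 1: o→y (+10), pos 2: u→y (+4), pos 3: g→q (+10) — repeating every 2. It's a Vigenère-style cipher with numeric key [4,10]: position i shifts by key[i mod 2].
Decoding fyebh: f−4=b, y−10=o, e−4=a, b−10=r, h−4=d.

board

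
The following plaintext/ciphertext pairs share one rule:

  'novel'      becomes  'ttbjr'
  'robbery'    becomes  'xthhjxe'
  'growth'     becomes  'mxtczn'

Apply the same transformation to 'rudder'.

The rule splits by letter class: vowels +5, consonants +6.
For rudder: r(cons)+6=x, u(vowel)+5=z, d(cons)+6=j, d(cons)+6=j, e(vowel)+5=j, r(cons)+6=x.

xzjjjx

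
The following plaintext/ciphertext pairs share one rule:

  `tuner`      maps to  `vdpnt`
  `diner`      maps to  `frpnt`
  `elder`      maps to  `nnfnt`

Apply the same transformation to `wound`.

yxdpf

The shift depends on letter class: consonant t→v is +2, but vowel u→d is +9. The rule splits by letter class: vowels +9, consonants +2.
For wound: w(cons)+2=y, o(vowel)+9=x, u(vowel)+9=d, n(cons)+2=p, d(cons)+2=f.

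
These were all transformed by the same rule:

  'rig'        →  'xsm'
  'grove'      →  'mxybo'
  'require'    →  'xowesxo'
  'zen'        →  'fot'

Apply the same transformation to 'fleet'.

Vowels shift forward by 10 and consonants shift forward by 6.
For fleet: f(cons)+6=l, l(cons)+6=r, e(vowel)+10=o, e(vowel)+10=o, t(cons)+6=z.

lrooz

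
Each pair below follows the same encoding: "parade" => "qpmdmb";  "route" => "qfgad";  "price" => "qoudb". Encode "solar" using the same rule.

The output letters match the input read backwards, each shifted +12: parade reversed is edarap. Read the word backwards and shift each letter +12.
Applying it to solar: reverse → ralos; then shift: r+12=d, a+12=m, l+12=x, o+12=a, s+12=e.

dmxae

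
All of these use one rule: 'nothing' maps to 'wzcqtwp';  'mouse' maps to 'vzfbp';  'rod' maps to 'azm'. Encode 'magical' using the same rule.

vlptllu

The shift depends on letter class: consonant n→w is +9, but vowel o→z is +11. Vowels shift forward by 11 and consonants shift forward by 9.
For magical: m(cons)+9=v, a(vowel)+11=l, g(cons)+9=p, i(vowel)+11=t, c(cons)+9=l, a(vowel)+11=l, l(cons)+9=u.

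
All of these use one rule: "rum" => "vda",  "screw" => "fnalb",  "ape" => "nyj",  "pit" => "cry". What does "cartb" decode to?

The output letters match the input read backwards, each shifted +9: rum reversed is mur. Read the word backwards and shift each letter +9.
Reversing it on cartb: shift back: c−9=t, a−9=r, r−9=i, t−9=k, b−9=s → triks; then reverse → skirt.

skirt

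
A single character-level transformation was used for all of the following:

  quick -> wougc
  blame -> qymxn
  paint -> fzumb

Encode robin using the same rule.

Read the word backwards and shift each letter +12.
For robin: reverse → nibor; then shift: n+12=z, i+12=u, b+12=n, o+12=a, r+12=d.

zunad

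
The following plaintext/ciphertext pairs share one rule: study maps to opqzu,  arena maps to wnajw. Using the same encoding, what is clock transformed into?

yhkyg

Compare letters: s→o is +22, t→p is +22, u→q is +22 — a constant shift. This is a Caesar cipher with shift 22.
For clock: c+22=y, l+22=h, o+22=k, c+22=y, k+22=g.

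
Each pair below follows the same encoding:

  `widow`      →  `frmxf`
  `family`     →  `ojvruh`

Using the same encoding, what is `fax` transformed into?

ojg

Compare letters: w→f is +9, i→r is +9, d→m is +9 — a constant shift. This is a Caesar cipher with shift 9.
On fax: f+9=o, a+9=j, x+9=g.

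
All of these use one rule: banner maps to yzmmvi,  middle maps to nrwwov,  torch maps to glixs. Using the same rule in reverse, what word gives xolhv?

close

Each letter is replaced by its mirror in the alphabet: a↔z, b↔y, c↔x, and so on (the Atbash cipher).
Reversing it on xolhv: x↔c, o↔l, l↔o, h↔s, v↔e.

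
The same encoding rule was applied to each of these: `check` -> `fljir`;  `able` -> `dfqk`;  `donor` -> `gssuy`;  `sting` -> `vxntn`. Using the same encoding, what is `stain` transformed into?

In check: c→f is +3, h→l is +4, e→j is +5, c→i is +6 — the shift increases by 1 each position. Letter i (0-indexed) is shifted by i+3, so successive shifts are 3, 4, 5, ….
On stain: s+3=v, t+4=x, a+5=f, i+6=o, n+7=u.

vxfou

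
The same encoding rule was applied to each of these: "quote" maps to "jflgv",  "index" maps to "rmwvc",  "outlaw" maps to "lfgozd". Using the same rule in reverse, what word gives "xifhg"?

crust

Each pair mirrors across the alphabet (q↔j, u↔f, o↔l): positions sum to 25. Each letter is replaced by its mirror in the alphabet: a↔z, b↔y, c↔x, and so on (the Atbash cipher).
Decoding xifhg: x↔c, i↔r, f↔u, h↔s, g↔t.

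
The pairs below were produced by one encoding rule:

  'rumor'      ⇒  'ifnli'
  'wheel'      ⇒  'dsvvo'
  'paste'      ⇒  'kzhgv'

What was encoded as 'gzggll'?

Each pair mirrors across the alphabet (r↔i, u↔f, m↔n): positions sum to 25. This is the alphabet-reversal cipher (Atbash): a becomes z, b becomes y, etc.
Reversing it on gzggll: g↔t, z↔a, g↔t, g↔t, l↔o, l↔o.

tattoo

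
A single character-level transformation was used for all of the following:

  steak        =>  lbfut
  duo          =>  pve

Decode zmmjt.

The output letters match the input read backwards, each shifted +1: steak reversed is kaets. Read the word backwards and shift each letter +1.
Decoding zmmjt: shift back: z−1=y, m−1=l, m−1=l, j−1=i, t−1=s → yllis; then reverse → silly.

silly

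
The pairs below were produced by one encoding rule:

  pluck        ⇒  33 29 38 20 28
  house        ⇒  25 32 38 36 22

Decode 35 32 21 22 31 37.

p is letter #16 and maps to 33: an offset of 17. Letters become their 1-based position plus 17 (so a→18, b→19, …).
Reversing it on 35 32 21 22 31 37: 35→(35−17)÷1=18=r, 32→(32−17)÷1=15=o, 21→(21−17)÷1=4=d, 22→(22−17)÷1=5=e, 31→(31−17)÷1=14=n, 37→(37−17)÷1=20=t.

rodent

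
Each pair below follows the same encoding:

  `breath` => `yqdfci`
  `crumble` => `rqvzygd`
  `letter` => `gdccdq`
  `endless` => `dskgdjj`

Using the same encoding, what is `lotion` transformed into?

glcbls

b(1)→y(24) and r(17)→q(16) fit y≡19x+5 (mod 26); the inverse of 19 mod 26 is 11. Each letter's alphabet position (a=0..z=25) is mapped through 19·x+5 mod 26 — an affine cipher.
Applying it to lotion: l(11)→19·11+5≡6=g; o(14)→19·14+5≡11=l; t(19)→19·19+5≡2=c; i(8)→19·8+5≡1=b; o(14)→19·14+5≡11=l; n(13)→19·13+5≡18=s (all mod 26).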